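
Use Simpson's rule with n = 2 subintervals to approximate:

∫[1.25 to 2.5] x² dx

f(x) = x²
a = 1.25, b = 2.5, n = 2
h = (b - a)/n = 0.625000

Simpson's rule: (h/3)[f(x₀) + 4f(x₁) + 2f(x₂) + ... + f(xₙ)]

x_0 = 1.2500, f(x_0) = 1.562500, coefficient = 1
x_1 = 1.8750, f(x_1) = 3.515625, coefficient = 4
x_2 = 2.5000, f(x_2) = 6.250000, coefficient = 1

I ≈ (0.625000/3) × 21.875000 = 4.557292
Exact value: 4.557292
Error: 0.000000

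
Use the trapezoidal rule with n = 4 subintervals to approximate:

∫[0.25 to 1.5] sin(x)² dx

f(x) = sin(x)²
a = 0.25, b = 1.5, n = 4
h = (b - a)/n = 0.312500

Trapezoidal rule: (h/2)[f(x₀) + 2f(x₁) + 2f(x₂) + ... + f(xₙ)]

x_0 = 0.2500, f(x_0) = 0.061209, coefficient = 1
x_1 = 0.5625, f(x_1) = 0.284412, coefficient = 2
x_2 = 0.8750, f(x_2) = 0.589123, coefficient = 2
x_3 = 1.1875, f(x_3) = 0.860139, coefficient = 2
x_4 = 1.5000, f(x_4) = 0.994996, coefficient = 1

I ≈ (0.312500/2) × 4.523553 = 0.706805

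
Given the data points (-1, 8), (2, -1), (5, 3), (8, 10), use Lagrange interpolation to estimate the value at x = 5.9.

Lagrange interpolation formula:
P(x) = Σ yᵢ × Lᵢ(x)
where Lᵢ(x) = Π_{j≠i} (x - xⱼ)/(xᵢ - xⱼ)

L_0(5.9) = (5.9 - 2)/(-1 - 2) × (5.9 - 5)/(-1 - 5) × (5.9 - 8)/(-1 - 8) = 0.045500
L_1(5.9) = (5.9 - (-1))/(2 - (-1)) × (5.9 - 5)/(2 - 5) × (5.9 - 8)/(2 - 8) = -0.241500
L_2(5.9) = (5.9 - (-1))/(5 - (-1)) × (5.9 - 2)/(5 - 2) × (5.9 - 8)/(5 - 8) = 1.046500
L_3(5.9) = (5.9 - (-1))/(8 - (-1)) × (5.9 - 2)/(8 - 2) × (5.9 - 5)/(8 - 5) = 0.149500

P(5.9) = 8×L_0(5.9) + (-1)×L_1(5.9) + 3×L_2(5.9) + 10×L_3(5.9)
P(5.9) = 5.240000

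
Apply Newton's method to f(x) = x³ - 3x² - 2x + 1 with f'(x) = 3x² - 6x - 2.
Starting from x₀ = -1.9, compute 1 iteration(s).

f(x) = x³ - 3x² - 2x + 1
f'(x) = 3x² - 6x - 2
x₀ = -1.9

Newton-Raphson formula: x_{n+1} = x_n - f(x_n)/f'(x_n)

Iteration 1:
  f(-1.900000) = -12.889000
  f'(-1.900000) = 20.230000
  x_1 = -1.900000 - (-12.889000)/20.230000 = -1.262877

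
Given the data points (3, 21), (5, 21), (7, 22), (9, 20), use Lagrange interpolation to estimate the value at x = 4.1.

Lagrange interpolation formula:
P(x) = Σ yᵢ × Lᵢ(x)
where Lᵢ(x) = Π_{j≠i} (x - xⱼ)/(xᵢ - xⱼ)

L_0(4.1) = (4.1 - 5)/(3 - 5) × (4.1 - 7)/(3 - 7) × (4.1 - 9)/(3 - 9) = 0.266438
L_1(4.1) = (4.1 - 3)/(5 - 3) × (4.1 - 7)/(5 - 7) × (4.1 - 9)/(5 - 9) = 0.976937
L_2(4.1) = (4.1 - 3)/(7 - 3) × (4.1 - 5)/(7 - 5) × (4.1 - 9)/(7 - 9) = -0.303188
L_3(4.1) = (4.1 - 3)/(9 - 3) × (4.1 - 5)/(9 - 5) × (4.1 - 7)/(9 - 7) = 0.059813

P(4.1) = 21×L_0(4.1) + 21×L_1(4.1) + 22×L_2(4.1) + 20×L_3(4.1)
P(4.1) = 20.637000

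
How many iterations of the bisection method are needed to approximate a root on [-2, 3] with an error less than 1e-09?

We need (b-a)/2^n ≤ 1e-09
(3 - (-2))/2^n ≤ 1e-09
5/2^n ≤ 1e-09
2^n ≥ 5000000000
n ≥ log₂(5000000000) = 32.22
n ≥ 33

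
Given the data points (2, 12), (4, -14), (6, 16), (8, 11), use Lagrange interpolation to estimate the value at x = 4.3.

Lagrange interpolation formula:
P(x) = Σ yᵢ × Lᵢ(x)
where Lᵢ(x) = Π_{j≠i} (x - xⱼ)/(xᵢ - xⱼ)

L_0(4.3) = (4.3 - 4)/(2 - 4) × (4.3 - 6)/(2 - 6) × (4.3 - 8)/(2 - 8) = -0.039312
L_1(4.3) = (4.3 - 2)/(4 - 2) × (4.3 - 6)/(4 - 6) × (4.3 - 8)/(4 - 8) = 0.904188
L_2(4.3) = (4.3 - 2)/(6 - 2) × (4.3 - 4)/(6 - 4) × (4.3 - 8)/(6 - 8) = 0.159562
L_3(4.3) = (4.3 - 2)/(8 - 2) × (4.3 - 4)/(8 - 4) × (4.3 - 6)/(8 - 6) = -0.024437

P(4.3) = 12×L_0(4.3) + (-14)×L_1(4.3) + 16×L_2(4.3) + 11×L_3(4.3)
P(4.3) = -10.846188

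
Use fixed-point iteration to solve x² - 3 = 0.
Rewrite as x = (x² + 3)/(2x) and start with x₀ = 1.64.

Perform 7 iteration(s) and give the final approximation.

Equation: x² - 3 = 0
Fixed-point form: x = (x² + 3)/(2x)
x₀ = 1.64

x_1 = g(1.640000) = 1.734634
x_2 = g(1.734634) = 1.732053
x_3 = g(1.732053) = 1.732051
x_4 = g(1.732051) = 1.732051
x_5 = g(1.732051) = 1.732051
x_6 = g(1.732051) = 1.732051
x_7 = g(1.732051) = 1.732051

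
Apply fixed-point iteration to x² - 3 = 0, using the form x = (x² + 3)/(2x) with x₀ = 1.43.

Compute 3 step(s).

Equation: x² - 3 = 0
Fixed-point form: x = (x² + 3)/(2x)
x₀ = 1.43

x_1 = g(1.430000) = 1.763951
x_2 = g(1.763951) = 1.732339
x_3 = g(1.732339) = 1.732051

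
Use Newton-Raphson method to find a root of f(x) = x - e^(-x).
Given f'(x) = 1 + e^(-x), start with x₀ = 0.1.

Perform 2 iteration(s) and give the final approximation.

f(x) = x - e^(-x)
f'(x) = 1 + e^(-x)
x₀ = 0.1

Newton-Raphson formula: x_{n+1} = x_n - f(x_n)/f'(x_n)

Iteration 1:
  f(0.100000) = -0.804837
  f'(0.100000) = 1.904837
  x_1 = 0.100000 - (-0.804837)/1.904837 = 0.522523
Iteration 2:
  f(0.522523) = -0.070500
  f'(0.522523) = 1.593023
  x_2 = 0.522523 - (-0.070500)/1.593023 = 0.566778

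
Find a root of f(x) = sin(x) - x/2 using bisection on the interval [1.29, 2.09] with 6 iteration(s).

f(x) = sin(x) - x/2
Initial interval: [1.29, 2.09]

Iteration 1:
  c_1 = (1.290000 + 2.090000)/2 = 1.690000
  f(c_1) = f(1.690000) = 0.147904
  f(a) × f(c) ≥ 0, new interval: [1.690000, 2.090000]
Iteration 2:
  c_2 = (1.690000 + 2.090000)/2 = 1.890000
  f(c_2) = f(1.890000) = 0.004486
  f(a) × f(c) ≥ 0, new interval: [1.890000, 2.090000]
Iteration 3:
  c_3 = (1.890000 + 2.090000)/2 = 1.990000
  f(c_3) = f(1.990000) = -0.081587
  f(a) × f(c) < 0, new interval: [1.890000, 1.990000]
Iteration 4:
  c_4 = (1.890000 + 1.990000)/2 = 1.940000
  f(c_4) = f(1.940000) = -0.037385
  f(a) × f(c) < 0, new interval: [1.890000, 1.940000]
Iteration 5:
  c_5 = (1.890000 + 1.940000)/2 = 1.915000
  f(c_5) = f(1.915000) = -0.016156
  f(a) × f(c) < 0, new interval: [1.890000, 1.915000]
Iteration 6:
  c_6 = (1.890000 + 1.915000)/2 = 1.902500
  f(c_6) = f(1.902500) = -0.005761
  f(a) × f(c) < 0, new interval: [1.890000, 1.902500]

After 6 iteration(s), the approximation is c_6 = 1.902500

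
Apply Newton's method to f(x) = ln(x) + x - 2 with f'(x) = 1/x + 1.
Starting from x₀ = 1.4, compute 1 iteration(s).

f(x) = ln(x) + x - 2
f'(x) = 1/x + 1
x₀ = 1.4

Newton-Raphson formula: x_{n+1} = x_n - f(x_n)/f'(x_n)

Iteration 1:
  f(1.400000) = -0.263528
  f'(1.400000) = 1.714286
  x_1 = 1.400000 - (-0.263528)/1.714286 = 1.553725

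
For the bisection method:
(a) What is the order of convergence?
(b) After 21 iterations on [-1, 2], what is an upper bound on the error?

(a) Bisection has linear (order 1) convergence; the error is halved each step.

(b) Error bound = (b-a)/2^n = (2 - (-1))/2^{21}
    = 3/2^{21}

(a) 1 (linear); (b) error ≤ 1.43e-06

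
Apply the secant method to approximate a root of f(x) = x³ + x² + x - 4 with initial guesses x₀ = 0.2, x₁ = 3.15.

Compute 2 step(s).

f(x) = x³ + x² + x - 4
x₀ = 0.2, x₁ = 3.15

Secant formula: x_{n+1} = x_n - f(x_n)(x_n - x_{n-1})/(f(x_n) - f(x_{n-1}))

Iteration 1:
  f(0.200000) = -3.752000
  f(3.150000) = 40.328375
  x_2 = 3.150000 - 40.328375×(3.150000 - 0.200000)/(40.328375 - (-3.752000))
       = 0.451096
Iteration 2:
  f(3.150000) = 40.328375
  f(0.451096) = -3.253624
  x_3 = 0.451096 - (-3.253624)×(0.451096 - 3.150000)/(-3.253624 - 40.328375)
       = 0.652583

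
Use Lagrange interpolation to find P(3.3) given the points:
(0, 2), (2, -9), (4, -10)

Lagrange interpolation formula:
P(x) = Σ yᵢ × Lᵢ(x)
where Lᵢ(x) = Π_{j≠i} (x - xⱼ)/(xᵢ - xⱼ)

L_0(3.3) = (3.3 - 2)/(0 - 2) × (3.3 - 4)/(0 - 4) = -0.113750
L_1(3.3) = (3.3 - 0)/(2 - 0) × (3.3 - 4)/(2 - 4) = 0.577500
L_2(3.3) = (3.3 - 0)/(4 - 0) × (3.3 - 2)/(4 - 2) = 0.536250

P(3.3) = 2×L_0(3.3) + (-9)×L_1(3.3) + (-10)×L_2(3.3)
P(3.3) = -10.787500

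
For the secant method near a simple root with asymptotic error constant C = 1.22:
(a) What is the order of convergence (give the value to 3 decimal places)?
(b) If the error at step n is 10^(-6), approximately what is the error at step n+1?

(a) Secant method has superlinear convergence with order φ = (1+√5)/2 ≈ 1.618.
    This means |e_{n+1}| ≈ C|e_n|^1.618.

(b) With |e_n| = 10^(-6) and C = 1.22:
    |e_{n+1}| ≈ 1.22 × (10^(-6))^1.618 = 1.22 × 10^(-9.71)

(a) ≈ 1.618 (golden ratio); (b) |e_{n+1}| ≈ 2.389e-10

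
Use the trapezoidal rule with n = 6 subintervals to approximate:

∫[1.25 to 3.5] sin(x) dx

f(x) = sin(x)
a = 1.25, b = 3.5, n = 6
h = (b - a)/n = 0.375000

Trapezoidal rule: (h/2)[f(x₀) + 2f(x₁) + 2f(x₂) + ... + f(xₙ)]

x_0 = 1.2500, f(x_0) = 0.948985, coefficient = 1
x_1 = 1.6250, f(x_1) = 0.998531, coefficient = 2
x_2 = 2.0000, f(x_2) = 0.909297, coefficient = 2
x_3 = 2.3750, f(x_3) = 0.693685, coefficient = 2
x_4 = 2.7500, f(x_4) = 0.381661, coefficient = 2
x_5 = 3.1250, f(x_5) = 0.016592, coefficient = 2
x_6 = 3.5000, f(x_6) = -0.350783, coefficient = 1

I ≈ (0.375000/2) × 6.597735 = 1.237075
Exact value: 1.251779
Error: 0.014704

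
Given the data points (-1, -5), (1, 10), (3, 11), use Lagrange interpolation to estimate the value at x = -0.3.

Lagrange interpolation formula:
P(x) = Σ yᵢ × Lᵢ(x)
where Lᵢ(x) = Π_{j≠i} (x - xⱼ)/(xᵢ - xⱼ)

L_0(-0.3) = (-0.3 - 1)/(-1 - 1) × (-0.3 - 3)/(-1 - 3) = 0.536250
L_1(-0.3) = (-0.3 - (-1))/(1 - (-1)) × (-0.3 - 3)/(1 - 3) = 0.577500
L_2(-0.3) = (-0.3 - (-1))/(3 - (-1)) × (-0.3 - 1)/(3 - 1) = -0.113750

P(-0.3) = (-5)×L_0(-0.3) + 10×L_1(-0.3) + 11×L_2(-0.3)
P(-0.3) = 1.842500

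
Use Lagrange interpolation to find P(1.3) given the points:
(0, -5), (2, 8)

Lagrange interpolation formula:
P(x) = Σ yᵢ × Lᵢ(x)
where Lᵢ(x) = Π_{j≠i} (x - xⱼ)/(xᵢ - xⱼ)

L_0(1.3) = (1.3 - 2)/(0 - 2) = 0.350000
L_1(1.3) = (1.3 - 0)/(2 - 0) = 0.650000

P(1.3) = (-5)×L_0(1.3) + 8×L_1(1.3)
P(1.3) = 3.450000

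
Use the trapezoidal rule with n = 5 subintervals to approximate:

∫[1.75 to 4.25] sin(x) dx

f(x) = sin(x)
a = 1.75, b = 4.25, n = 5
h = (b - a)/n = 0.500000

Trapezoidal rule: (h/2)[f(x₀) + 2f(x₁) + 2f(x₂) + ... + f(xₙ)]

x_0 = 1.7500, f(x_0) = 0.983986, coefficient = 1
x_1 = 2.2500, f(x_1) = 0.778073, coefficient = 2
x_2 = 2.7500, f(x_2) = 0.381661, coefficient = 2
x_3 = 3.2500, f(x_3) = -0.108195, coefficient = 2
x_4 = 3.7500, f(x_4) = -0.571561, coefficient = 2
x_5 = 4.2500, f(x_5) = -0.894989, coefficient = 1

I ≈ (0.500000/2) × 1.048952 = 0.262238
Exact value: 0.267841
Error: 0.005603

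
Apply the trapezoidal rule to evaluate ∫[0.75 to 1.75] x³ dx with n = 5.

f(x) = x³
a = 0.75, b = 1.75, n = 5
h = (b - a)/n = 0.200000

Trapezoidal rule: (h/2)[f(x₀) + 2f(x₁) + 2f(x₂) + ... + f(xₙ)]

x_0 = 0.7500, f(x_0) = 0.421875, coefficient = 1
x_1 = 0.9500, f(x_1) = 0.857375, coefficient = 2
x_2 = 1.1500, f(x_2) = 1.520875, coefficient = 2
x_3 = 1.3500, f(x_3) = 2.460375, coefficient = 2
x_4 = 1.5500, f(x_4) = 3.723875, coefficient = 2
x_5 = 1.7500, f(x_5) = 5.359375, coefficient = 1

I ≈ (0.200000/2) × 22.906250 = 2.290625
Exact value: 2.265625
Error: 0.025000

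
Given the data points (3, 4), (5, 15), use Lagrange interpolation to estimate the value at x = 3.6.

Lagrange interpolation formula:
P(x) = Σ yᵢ × Lᵢ(x)
where Lᵢ(x) = Π_{j≠i} (x - xⱼ)/(xᵢ - xⱼ)

L_0(3.6) = (3.6 - 5)/(3 - 5) = 0.700000
L_1(3.6) = (3.6 - 3)/(5 - 3) = 0.300000

P(3.6) = 4×L_0(3.6) + 15×L_1(3.6)
P(3.6) = 7.300000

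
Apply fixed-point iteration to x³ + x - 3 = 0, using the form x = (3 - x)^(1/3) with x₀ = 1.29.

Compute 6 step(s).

Equation: x³ + x - 3 = 0
Fixed-point form: x = (3 - x)^(1/3)
x₀ = 1.29

x_1 = g(1.290000) = 1.195819
x_2 = g(1.195819) = 1.217382
x_3 = g(1.217382) = 1.212512
x_4 = g(1.212512) = 1.213615
x_5 = g(1.213615) = 1.213366
x_6 = g(1.213366) = 1.213422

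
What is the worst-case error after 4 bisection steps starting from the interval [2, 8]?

Bisection error bound: |error| ≤ (b-a)/2^n
|error| ≤ (8 - 2)/2^4 = 6/2^4
|error| ≤ 0.3750000000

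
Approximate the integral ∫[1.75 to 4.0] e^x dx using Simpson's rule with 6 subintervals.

f(x) = e^x
a = 1.75, b = 4.0, n = 6
h = (b - a)/n = 0.375000

Simpson's rule: (h/3)[f(x₀) + 4f(x₁) + 2f(x₂) + ... + f(xₙ)]

x_0 = 1.7500, f(x_0) = 5.754603, coefficient = 1
x_1 = 2.1250, f(x_1) = 8.372897, coefficient = 4
x_2 = 2.5000, f(x_2) = 12.182494, coefficient = 2
x_3 = 2.8750, f(x_3) = 17.725424, coefficient = 4
x_4 = 3.2500, f(x_4) = 25.790340, coefficient = 2
x_5 = 3.6250, f(x_5) = 37.524723, coefficient = 4
x_6 = 4.0000, f(x_6) = 54.598150, coefficient = 1

I ≈ (0.375000/3) × 390.790600 = 48.848825
Exact value: 48.843547
Error: 0.005278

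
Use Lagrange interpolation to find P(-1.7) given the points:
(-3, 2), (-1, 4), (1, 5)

Lagrange interpolation formula:
P(x) = Σ yᵢ × Lᵢ(x)
where Lᵢ(x) = Π_{j≠i} (x - xⱼ)/(xᵢ - xⱼ)

L_0(-1.7) = (-1.7 - (-1))/(-3 - (-1)) × (-1.7 - 1)/(-3 - 1) = 0.236250
L_1(-1.7) = (-1.7 - (-3))/(-1 - (-3)) × (-1.7 - 1)/(-1 - 1) = 0.877500
L_2(-1.7) = (-1.7 - (-3))/(1 - (-3)) × (-1.7 - (-1))/(1 - (-1)) = -0.113750

P(-1.7) = 2×L_0(-1.7) + 4×L_1(-1.7) + 5×L_2(-1.7)
P(-1.7) = 3.413750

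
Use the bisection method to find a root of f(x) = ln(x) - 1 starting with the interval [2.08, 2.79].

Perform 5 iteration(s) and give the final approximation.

f(x) = ln(x) - 1
Initial interval: [2.08, 2.79]

Iteration 1:
  c_1 = (2.080000 + 2.790000)/2 = 2.435000
  f(c_1) = f(2.435000) = -0.110053
  f(a) × f(c) ≥ 0, new interval: [2.435000, 2.790000]
Iteration 2:
  c_2 = (2.435000 + 2.790000)/2 = 2.612500
  f(c_2) = f(2.612500) = -0.039692
  f(a) × f(c) ≥ 0, new interval: [2.612500, 2.790000]
Iteration 3:
  c_3 = (2.612500 + 2.790000)/2 = 2.701250
  f(c_3) = f(2.701250) = -0.006285
  f(a) × f(c) ≥ 0, new interval: [2.701250, 2.790000]
Iteration 4:
  c_4 = (2.701250 + 2.790000)/2 = 2.745625
  f(c_4) = f(2.745625) = 0.010009
  f(a) × f(c) < 0, new interval: [2.701250, 2.745625]
Iteration 5:
  c_5 = (2.701250 + 2.745625)/2 = 2.723438
  f(c_5) = f(2.723438) = 0.001895
  f(a) × f(c) < 0, new interval: [2.701250, 2.723438]

After 5 iteration(s), the approximation is c_5 = 2.723438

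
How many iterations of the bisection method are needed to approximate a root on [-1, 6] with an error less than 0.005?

We need (b-a)/2^n ≤ 0.005
(6 - (-1))/2^n ≤ 0.005
7/2^n ≤ 0.005
2^n ≥ 1400
n ≥ log₂(1400) = 10.45
n ≥ 11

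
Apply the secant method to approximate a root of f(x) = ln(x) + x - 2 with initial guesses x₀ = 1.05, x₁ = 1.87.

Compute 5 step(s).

f(x) = ln(x) + x - 2
x₀ = 1.05, x₁ = 1.87

Secant formula: x_{n+1} = x_n - f(x_n)(x_n - x_{n-1})/(f(x_n) - f(x_{n-1}))

Iteration 1:
  f(1.050000) = -0.901210
  f(1.870000) = 0.495938
  x_2 = 1.870000 - 0.495938×(1.870000 - 1.050000)/(0.495938 - (-0.901210))
       = 1.578929
Iteration 2:
  f(1.870000) = 0.495938
  f(1.578929) = 0.035676
  x_3 = 1.578929 - 0.035676×(1.578929 - 1.870000)/(0.035676 - 0.495938)
       = 1.556368
Iteration 3:
  f(1.578929) = 0.035676
  f(1.556368) = -0.001278
  x_4 = 1.556368 - (-0.001278)×(1.556368 - 1.578929)/(-0.001278 - 0.035676)
       = 1.557148
Iteration 4:
  f(1.556368) = -0.001278
  f(1.557148) = 0.000003
  x_5 = 1.557148 - 0.000003×(1.557148 - 1.556368)/(0.000003 - (-0.001278))
       = 1.557146
Iteration 5:
  f(1.557148) = 0.000003
  f(1.557146) = 0.000000
  x_6 = 1.557146 - 0.000000×(1.557146 - 1.557148)/(0.000000 - 0.000003)
       = 1.557146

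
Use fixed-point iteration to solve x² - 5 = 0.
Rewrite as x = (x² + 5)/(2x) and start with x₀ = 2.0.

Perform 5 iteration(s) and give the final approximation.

Equation: x² - 5 = 0
Fixed-point form: x = (x² + 5)/(2x)
x₀ = 2.0

x_1 = g(2.000000) = 2.250000
x_2 = g(2.250000) = 2.236111
x_3 = g(2.236111) = 2.236068
x_4 = g(2.236068) = 2.236068
x_5 = g(2.236068) = 2.236068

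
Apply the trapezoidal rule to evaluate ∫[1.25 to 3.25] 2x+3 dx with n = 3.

f(x) = 2x+3
a = 1.25, b = 3.25, n = 3
h = (b - a)/n = 0.666667

Trapezoidal rule: (h/2)[f(x₀) + 2f(x₁) + 2f(x₂) + ... + f(xₙ)]

x_0 = 1.2500, f(x_0) = 5.500000, coefficient = 1
x_1 = 1.9167, f(x_1) = 6.833333, coefficient = 2
x_2 = 2.5833, f(x_2) = 8.166667, coefficient = 2
x_3 = 3.2500, f(x_3) = 9.500000, coefficient = 1

I ≈ (0.666667/2) × 45.000000 = 15.000000
Exact value: 15.000000
Error: 0.000000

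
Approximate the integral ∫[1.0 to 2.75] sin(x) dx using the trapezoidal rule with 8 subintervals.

f(x) = sin(x)
a = 1.0, b = 2.75, n = 8
h = (b - a)/n = 0.218750

Trapezoidal rule: (h/2)[f(x₀) + 2f(x₁) + 2f(x₂) + ... + f(xₙ)]

x_0 = 1.0000, f(x_0) = 0.841471, coefficient = 1
x_1 = 1.2188, f(x_1) = 0.938669, coefficient = 2
x_2 = 1.4375, f(x_2) = 0.991129, coefficient = 2
x_3 = 1.6562, f(x_3) = 0.996351, coefficient = 2
x_4 = 1.8750, f(x_4) = 0.954086, coefficient = 2
x_5 = 2.0938, f(x_5) = 0.866348, coefficient = 2
x_6 = 2.3125, f(x_6) = 0.737319, coefficient = 2
x_7 = 2.5312, f(x_7) = 0.573148, coefficient = 2
x_8 = 2.7500, f(x_8) = 0.381661, coefficient = 1

I ≈ (0.218750/2) × 13.337232 = 1.458760
Exact value: 1.464605
Error: 0.005845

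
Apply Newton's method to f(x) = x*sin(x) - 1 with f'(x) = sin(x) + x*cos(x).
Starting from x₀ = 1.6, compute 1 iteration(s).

f(x) = x*sin(x) - 1
f'(x) = sin(x) + x*cos(x)
x₀ = 1.6

Newton-Raphson formula: x_{n+1} = x_n - f(x_n)/f'(x_n)

Iteration 1:
  f(1.600000) = 0.599318
  f'(1.600000) = 0.952854
  x_1 = 1.600000 - 0.599318/0.952854 = 0.971029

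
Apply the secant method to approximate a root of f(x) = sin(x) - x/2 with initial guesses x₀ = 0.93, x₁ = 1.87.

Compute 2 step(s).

f(x) = sin(x) - x/2
x₀ = 0.93, x₁ = 1.87

Secant formula: x_{n+1} = x_n - f(x_n)(x_n - x_{n-1})/(f(x_n) - f(x_{n-1}))

Iteration 1:
  f(0.930000) = 0.336620
  f(1.870000) = 0.020572
  x_2 = 1.870000 - 0.020572×(1.870000 - 0.930000)/(0.020572 - 0.336620)
       = 1.931184
Iteration 2:
  f(1.870000) = 0.020572
  f(1.931184) = -0.029832
  x_3 = 1.931184 - (-0.029832)×(1.931184 - 1.870000)/(-0.029832 - 0.020572)
       = 1.894972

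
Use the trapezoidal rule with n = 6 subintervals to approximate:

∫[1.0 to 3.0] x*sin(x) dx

f(x) = x*sin(x)
a = 1.0, b = 3.0, n = 6
h = (b - a)/n = 0.333333

Trapezoidal rule: (h/2)[f(x₀) + 2f(x₁) + 2f(x₂) + ... + f(xₙ)]

x_0 = 1.0000, f(x_0) = 0.841471, coefficient = 1
x_1 = 1.3333, f(x_1) = 1.295917, coefficient = 2
x_2 = 1.6667, f(x_2) = 1.659013, coefficient = 2
x_3 = 2.0000, f(x_3) = 1.818595, coefficient = 2
x_4 = 2.3333, f(x_4) = 1.687200, coefficient = 2
x_5 = 2.6667, f(x_5) = 1.219394, coefficient = 2
x_6 = 3.0000, f(x_6) = 0.423360, coefficient = 1

I ≈ (0.333333/2) × 16.625070 = 2.770845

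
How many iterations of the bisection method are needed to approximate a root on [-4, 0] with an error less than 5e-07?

We need (b-a)/2^n ≤ 5e-07
(0 - (-4))/2^n ≤ 5e-07
4/2^n ≤ 5e-07
2^n ≥ 8000000
n ≥ log₂(8000000) = 22.93
n ≥ 23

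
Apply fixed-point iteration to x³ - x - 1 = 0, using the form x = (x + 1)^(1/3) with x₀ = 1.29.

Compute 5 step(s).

Equation: x³ - x - 1 = 0
Fixed-point form: x = (x + 1)^(1/3)
x₀ = 1.29

x_1 = g(1.290000) = 1.318090
x_2 = g(1.318090) = 1.323458
x_3 = g(1.323458) = 1.324479
x_4 = g(1.324479) = 1.324672
x_5 = g(1.324672) = 1.324709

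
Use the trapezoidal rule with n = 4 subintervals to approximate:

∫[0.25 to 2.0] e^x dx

f(x) = e^x
a = 0.25, b = 2.0, n = 4
h = (b - a)/n = 0.437500

Trapezoidal rule: (h/2)[f(x₀) + 2f(x₁) + 2f(x₂) + ... + f(xₙ)]

x_0 = 0.2500, f(x_0) = 1.284025, coefficient = 1
x_1 = 0.6875, f(x_1) = 1.988737, coefficient = 2
x_2 = 1.1250, f(x_2) = 3.080217, coefficient = 2
x_3 = 1.5625, f(x_3) = 4.770733, coefficient = 2
x_4 = 2.0000, f(x_4) = 7.389056, coefficient = 1

I ≈ (0.437500/2) × 28.352457 = 6.202100
Exact value: 6.105031
Error: 0.097069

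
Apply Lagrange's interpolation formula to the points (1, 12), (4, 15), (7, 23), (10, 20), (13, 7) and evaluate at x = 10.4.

Lagrange interpolation formula:
P(x) = Σ yᵢ × Lᵢ(x)
where Lᵢ(x) = Π_{j≠i} (x - xⱼ)/(xᵢ - xⱼ)

L_0(10.4) = (10.4 - 4)/(1 - 4) × (10.4 - 7)/(1 - 7) × (10.4 - 10)/(1 - 10) × (10.4 - 13)/(1 - 13) = -0.011641
L_1(10.4) = (10.4 - 1)/(4 - 1) × (10.4 - 7)/(4 - 7) × (10.4 - 10)/(4 - 10) × (10.4 - 13)/(4 - 13) = 0.068392
L_2(10.4) = (10.4 - 1)/(7 - 1) × (10.4 - 4)/(7 - 4) × (10.4 - 10)/(7 - 10) × (10.4 - 13)/(7 - 13) = -0.193106
L_3(10.4) = (10.4 - 1)/(10 - 1) × (10.4 - 4)/(10 - 4) × (10.4 - 7)/(10 - 7) × (10.4 - 13)/(10 - 13) = 1.094268
L_4(10.4) = (10.4 - 1)/(13 - 1) × (10.4 - 4)/(13 - 4) × (10.4 - 7)/(13 - 7) × (10.4 - 10)/(13 - 10) = 0.042087

P(10.4) = 12×L_0(10.4) + 15×L_1(10.4) + 23×L_2(10.4) + 20×L_3(10.4) + 7×L_4(10.4)
P(10.4) = 18.624718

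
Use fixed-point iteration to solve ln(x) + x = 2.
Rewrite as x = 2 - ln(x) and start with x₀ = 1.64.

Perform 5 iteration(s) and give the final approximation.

Equation: ln(x) + x = 2
Fixed-point form: x = 2 - ln(x)
x₀ = 1.64

x_1 = g(1.640000) = 1.505304
x_2 = g(1.505304) = 1.591005
x_3 = g(1.591005) = 1.535634
x_4 = g(1.535634) = 1.571057
x_5 = g(1.571057) = 1.548252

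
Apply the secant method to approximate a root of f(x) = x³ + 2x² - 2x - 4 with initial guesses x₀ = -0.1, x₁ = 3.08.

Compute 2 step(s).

f(x) = x³ + 2x² - 2x - 4
x₀ = -0.1, x₁ = 3.08

Secant formula: x_{n+1} = x_n - f(x_n)(x_n - x_{n-1})/(f(x_n) - f(x_{n-1}))

Iteration 1:
  f(-0.100000) = -3.781000
  f(3.080000) = 38.030912
  x_2 = 3.080000 - 38.030912×(3.080000 - (-0.100000))/(38.030912 - (-3.781000))
       = 0.187564
Iteration 2:
  f(3.080000) = 38.030912
  f(0.187564) = -4.298168
  x_3 = 0.187564 - (-4.298168)×(0.187564 - 3.080000)/(-4.298168 - 38.030912)
       = 0.481267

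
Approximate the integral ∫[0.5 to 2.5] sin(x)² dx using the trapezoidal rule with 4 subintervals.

f(x) = sin(x)²
a = 0.5, b = 2.5, n = 4
h = (b - a)/n = 0.500000

Trapezoidal rule: (h/2)[f(x₀) + 2f(x₁) + 2f(x₂) + ... + f(xₙ)]

x_0 = 0.5000, f(x_0) = 0.229849, coefficient = 1
x_1 = 1.0000, f(x_1) = 0.708073, coefficient = 2
x_2 = 1.5000, f(x_2) = 0.994996, coefficient = 2
x_3 = 2.0000, f(x_3) = 0.826822, coefficient = 2
x_4 = 2.5000, f(x_4) = 0.358169, coefficient = 1

I ≈ (0.500000/2) × 5.647801 = 1.411950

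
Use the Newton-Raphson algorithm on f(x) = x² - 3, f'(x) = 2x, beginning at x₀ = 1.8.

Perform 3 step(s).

f(x) = x² - 3
f'(x) = 2x
x₀ = 1.8

Newton-Raphson formula: x_{n+1} = x_n - f(x_n)/f'(x_n)

Iteration 1:
  f(1.800000) = 0.240000
  f'(1.800000) = 3.600000
  x_1 = 1.800000 - 0.240000/3.600000 = 1.733333
Iteration 2:
  f(1.733333) = 0.004444
  f'(1.733333) = 3.466667
  x_2 = 1.733333 - 0.004444/3.466667 = 1.732051
Iteration 3:
  f(1.732051) = 0.000002
  f'(1.732051) = 3.464103
  x_3 = 1.732051 - 0.000002/3.464103 = 1.732051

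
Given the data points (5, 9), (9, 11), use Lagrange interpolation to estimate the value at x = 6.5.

Lagrange interpolation formula:
P(x) = Σ yᵢ × Lᵢ(x)
where Lᵢ(x) = Π_{j≠i} (x - xⱼ)/(xᵢ - xⱼ)

L_0(6.5) = (6.5 - 9)/(5 - 9) = 0.625000
L_1(6.5) = (6.5 - 5)/(9 - 5) = 0.375000

P(6.5) = 9×L_0(6.5) + 11×L_1(6.5)
P(6.5) = 9.750000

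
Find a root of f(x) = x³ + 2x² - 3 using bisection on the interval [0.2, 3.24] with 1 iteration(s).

f(x) = x³ + 2x² - 3
Initial interval: [0.2, 3.24]

Iteration 1:
  c_1 = (0.200000 + 3.240000)/2 = 1.720000
  f(c_1) = f(1.720000) = 8.005248
  f(a) × f(c) < 0, new interval: [0.200000, 1.720000]

After 1 iteration(s), the approximation is c_1 = 1.720000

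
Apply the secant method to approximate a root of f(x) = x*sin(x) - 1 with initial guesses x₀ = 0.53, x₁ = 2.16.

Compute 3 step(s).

f(x) = x*sin(x) - 1
x₀ = 0.53, x₁ = 2.16

Secant formula: x_{n+1} = x_n - f(x_n)(x_n - x_{n-1})/(f(x_n) - f(x_{n-1}))

Iteration 1:
  f(0.530000) = -0.732067
  f(2.160000) = 0.795788
  x_2 = 2.160000 - 0.795788×(2.160000 - 0.530000)/(0.795788 - (-0.732067))
       = 1.311010
Iteration 2:
  f(2.160000) = 0.795788
  f(1.311010) = 0.267018
  x_3 = 1.311010 - 0.267018×(1.311010 - 2.160000)/(0.267018 - 0.795788)
       = 0.882286
Iteration 3:
  f(1.311010) = 0.267018
  f(0.882286) = -0.318704
  x_4 = 0.882286 - (-0.318704)×(0.882286 - 1.311010)/(-0.318704 - 0.267018)
       = 1.115564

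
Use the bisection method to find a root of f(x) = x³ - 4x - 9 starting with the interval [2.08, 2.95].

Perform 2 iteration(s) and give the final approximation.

f(x) = x³ - 4x - 9
Initial interval: [2.08, 2.95]

Iteration 1:
  c_1 = (2.080000 + 2.950000)/2 = 2.515000
  f(c_1) = f(2.515000) = -3.152059
  f(a) × f(c) ≥ 0, new interval: [2.515000, 2.950000]
Iteration 2:
  c_2 = (2.515000 + 2.950000)/2 = 2.732500
  f(c_2) = f(2.732500) = 0.472365
  f(a) × f(c) < 0, new interval: [2.515000, 2.732500]

After 2 iteration(s), the approximation is c_2 = 2.732500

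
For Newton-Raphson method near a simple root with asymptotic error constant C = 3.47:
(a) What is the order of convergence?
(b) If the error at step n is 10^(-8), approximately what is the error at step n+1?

(a) Newton-Raphson has quadratic (order 2) convergence near simple roots.
    This means |e_{n+1}| ≈ C|e_n|².

(b) With |e_n| = 10^(-8) and C = 3.47:
    |e_{n+1}| ≈ 3.47 × (10^(-8))² = 3.47 × 10^(-16)

(a) 2 (quadratic); (b) |e_{n+1}| ≈ 3.470e-16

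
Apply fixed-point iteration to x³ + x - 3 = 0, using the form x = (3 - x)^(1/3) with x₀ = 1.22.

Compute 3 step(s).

Equation: x³ + x - 3 = 0
Fixed-point form: x = (3 - x)^(1/3)
x₀ = 1.22

x_1 = g(1.220000) = 1.211918
x_2 = g(1.211918) = 1.213750
x_3 = g(1.213750) = 1.213335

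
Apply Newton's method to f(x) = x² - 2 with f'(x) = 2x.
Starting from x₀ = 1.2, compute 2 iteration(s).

f(x) = x² - 2
f'(x) = 2x
x₀ = 1.2

Newton-Raphson formula: x_{n+1} = x_n - f(x_n)/f'(x_n)

Iteration 1:
  f(1.200000) = -0.560000
  f'(1.200000) = 2.400000
  x_1 = 1.200000 - (-0.560000)/2.400000 = 1.433333
Iteration 2:
  f(1.433333) = 0.054444
  f'(1.433333) = 2.866667
  x_2 = 1.433333 - 0.054444/2.866667 = 1.414341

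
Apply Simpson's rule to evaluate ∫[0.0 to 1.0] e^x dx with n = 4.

f(x) = e^x
a = 0.0, b = 1.0, n = 4
h = (b - a)/n = 0.250000

Simpson's rule: (h/3)[f(x₀) + 4f(x₁) + 2f(x₂) + ... + f(xₙ)]

x_0 = 0.0000, f(x_0) = 1.000000, coefficient = 1
x_1 = 0.2500, f(x_1) = 1.284025, coefficient = 4
x_2 = 0.5000, f(x_2) = 1.648721, coefficient = 2
x_3 = 0.7500, f(x_3) = 2.117000, coefficient = 4
x_4 = 1.0000, f(x_4) = 2.718282, coefficient = 1

I ≈ (0.250000/3) × 20.619826 = 1.718319
Exact value: 1.718282
Error: 0.000037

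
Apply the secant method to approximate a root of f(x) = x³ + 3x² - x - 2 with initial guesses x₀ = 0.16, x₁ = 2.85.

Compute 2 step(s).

f(x) = x³ + 3x² - x - 2
x₀ = 0.16, x₁ = 2.85

Secant formula: x_{n+1} = x_n - f(x_n)(x_n - x_{n-1})/(f(x_n) - f(x_{n-1}))

Iteration 1:
  f(0.160000) = -2.079104
  f(2.850000) = 42.666625
  x_2 = 2.850000 - 42.666625×(2.850000 - 0.160000)/(42.666625 - (-2.079104))
       = 0.284990
Iteration 2:
  f(2.850000) = 42.666625
  f(0.284990) = -2.018185
  x_3 = 0.284990 - (-2.018185)×(0.284990 - 2.850000)/(-2.018185 - 42.666625)
       = 0.400839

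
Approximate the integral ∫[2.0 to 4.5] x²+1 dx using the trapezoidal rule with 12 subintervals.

f(x) = x²+1
a = 2.0, b = 4.5, n = 12
h = (b - a)/n = 0.208333

Trapezoidal rule: (h/2)[f(x₀) + 2f(x₁) + 2f(x₂) + ... + f(xₙ)]

x_0 = 2.0000, f(x_0) = 5.000000, coefficient = 1
x_1 = 2.2083, f(x_1) = 5.876736, coefficient = 2
x_2 = 2.4167, f(x_2) = 6.840278, coefficient = 2
x_3 = 2.6250, f(x_3) = 7.890625, coefficient = 2
x_4 = 2.8333, f(x_4) = 9.027778, coefficient = 2
x_5 = 3.0417, f(x_5) = 10.251736, coefficient = 2
x_6 = 3.2500, f(x_6) = 11.562500, coefficient = 2
x_7 = 3.4583, f(x_7) = 12.960069, coefficient = 2
x_8 = 3.6667, f(x_8) = 14.444444, coefficient = 2
x_9 = 3.8750, f(x_9) = 16.015625, coefficient = 2
x_10 = 4.0833, f(x_10) = 17.673611, coefficient = 2
x_11 = 4.2917, f(x_11) = 19.418403, coefficient = 2
x_12 = 4.5000, f(x_12) = 21.250000, coefficient = 1

I ≈ (0.208333/2) × 290.173611 = 30.226418
Exact value: 30.208333
Error: 0.018084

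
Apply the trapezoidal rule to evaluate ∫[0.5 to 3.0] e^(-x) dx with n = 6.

f(x) = e^(-x)
a = 0.5, b = 3.0, n = 6
h = (b - a)/n = 0.416667

Trapezoidal rule: (h/2)[f(x₀) + 2f(x₁) + 2f(x₂) + ... + f(xₙ)]

x_0 = 0.5000, f(x_0) = 0.606531, coefficient = 1
x_1 = 0.9167, f(x_1) = 0.399850, coefficient = 2
x_2 = 1.3333, f(x_2) = 0.263597, coefficient = 2
x_3 = 1.7500, f(x_3) = 0.173774, coefficient = 2
x_4 = 2.1667, f(x_4) = 0.114559, coefficient = 2
x_5 = 2.5833, f(x_5) = 0.075522, coefficient = 2
x_6 = 3.0000, f(x_6) = 0.049787, coefficient = 1

I ≈ (0.416667/2) × 2.710921 = 0.564775
Exact value: 0.556744
Error: 0.008032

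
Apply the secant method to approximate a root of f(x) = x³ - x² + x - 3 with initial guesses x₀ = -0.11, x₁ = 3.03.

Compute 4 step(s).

f(x) = x³ - x² + x - 3
x₀ = -0.11, x₁ = 3.03

Secant formula: x_{n+1} = x_n - f(x_n)(x_n - x_{n-1})/(f(x_n) - f(x_{n-1}))

Iteration 1:
  f(-0.110000) = -3.123431
  f(3.030000) = 18.667227
  x_2 = 3.030000 - 18.667227×(3.030000 - (-0.110000))/(18.667227 - (-3.123431))
       = 0.340082
Iteration 2:
  f(3.030000) = 18.667227
  f(0.340082) = -2.736242
  x_3 = 0.340082 - (-2.736242)×(0.340082 - 3.030000)/(-2.736242 - 18.667227)
       = 0.683964
Iteration 3:
  f(0.340082) = -2.736242
  f(0.683964) = -2.463880
  x_4 = 0.683964 - (-2.463880)×(0.683964 - 0.340082)/(-2.463880 - (-2.736242))
       = 3.794845
Iteration 4:
  f(0.683964) = -2.463880
  f(3.794845) = 41.043000
  x_5 = 3.794845 - 41.043000×(3.794845 - 0.683964)/(41.043000 - (-2.463880))
       = 0.860139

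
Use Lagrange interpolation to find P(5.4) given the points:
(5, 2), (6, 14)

Lagrange interpolation formula:
P(x) = Σ yᵢ × Lᵢ(x)
where Lᵢ(x) = Π_{j≠i} (x - xⱼ)/(xᵢ - xⱼ)

L_0(5.4) = (5.4 - 6)/(5 - 6) = 0.600000
L_1(5.4) = (5.4 - 5)/(6 - 5) = 0.400000

P(5.4) = 2×L_0(5.4) + 14×L_1(5.4)
P(5.4) = 6.800000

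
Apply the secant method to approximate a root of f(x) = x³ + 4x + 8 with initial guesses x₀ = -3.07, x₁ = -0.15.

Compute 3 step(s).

f(x) = x³ + 4x + 8
x₀ = -3.07, x₁ = -0.15

Secant formula: x_{n+1} = x_n - f(x_n)(x_n - x_{n-1})/(f(x_n) - f(x_{n-1}))

Iteration 1:
  f(-3.070000) = -33.214443
  f(-0.150000) = 7.396625
  x_2 = -0.150000 - 7.396625×(-0.150000 - (-3.070000))/(7.396625 - (-33.214443))
       = -0.681829
Iteration 2:
  f(-0.150000) = 7.396625
  f(-0.681829) = 4.955708
  x_3 = -0.681829 - 4.955708×(-0.681829 - (-0.150000))/(4.955708 - 7.396625)
       = -1.761583
Iteration 3:
  f(-0.681829) = 4.955708
  f(-1.761583) = -4.512828
  x_4 = -1.761583 - (-4.512828)×(-1.761583 - (-0.681829))/(-4.512828 - 4.955708)
       = -1.246958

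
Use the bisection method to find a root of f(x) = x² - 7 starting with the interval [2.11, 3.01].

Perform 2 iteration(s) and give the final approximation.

f(x) = x² - 7
Initial interval: [2.11, 3.01]

Iteration 1:
  c_1 = (2.110000 + 3.010000)/2 = 2.560000
  f(c_1) = f(2.560000) = -0.446400
  f(a) × f(c) ≥ 0, new interval: [2.560000, 3.010000]
Iteration 2:
  c_2 = (2.560000 + 3.010000)/2 = 2.785000
  f(c_2) = f(2.785000) = 0.756225
  f(a) × f(c) < 0, new interval: [2.560000, 2.785000]

After 2 iteration(s), the approximation is c_2 = 2.785000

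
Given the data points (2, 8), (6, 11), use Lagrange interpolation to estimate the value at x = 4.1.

Lagrange interpolation formula:
P(x) = Σ yᵢ × Lᵢ(x)
where Lᵢ(x) = Π_{j≠i} (x - xⱼ)/(xᵢ - xⱼ)

L_0(4.1) = (4.1 - 6)/(2 - 6) = 0.475000
L_1(4.1) = (4.1 - 2)/(6 - 2) = 0.525000

P(4.1) = 8×L_0(4.1) + 11×L_1(4.1)
P(4.1) = 9.575000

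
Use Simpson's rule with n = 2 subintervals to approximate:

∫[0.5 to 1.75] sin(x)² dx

f(x) = sin(x)²
a = 0.5, b = 1.75, n = 2
h = (b - a)/n = 0.625000

Simpson's rule: (h/3)[f(x₀) + 4f(x₁) + 2f(x₂) + ... + f(xₙ)]

x_0 = 0.5000, f(x_0) = 0.229849, coefficient = 1
x_1 = 1.1250, f(x_1) = 0.814087, coefficient = 4
x_2 = 1.7500, f(x_2) = 0.968228, coefficient = 1

I ≈ (0.625000/3) × 4.454424 = 0.928005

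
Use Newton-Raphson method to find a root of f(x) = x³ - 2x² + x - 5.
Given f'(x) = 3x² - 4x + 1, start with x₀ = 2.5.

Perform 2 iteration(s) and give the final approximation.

f(x) = x³ - 2x² + x - 5
f'(x) = 3x² - 4x + 1
x₀ = 2.5

Newton-Raphson formula: x_{n+1} = x_n - f(x_n)/f'(x_n)

Iteration 1:
  f(2.500000) = 0.625000
  f'(2.500000) = 9.750000
  x_1 = 2.500000 - 0.625000/9.750000 = 2.435897
Iteration 2:
  f(2.435897) = 0.022337
  f'(2.435897) = 9.057199
  x_2 = 2.435897 - 0.022337/9.057199 = 2.433431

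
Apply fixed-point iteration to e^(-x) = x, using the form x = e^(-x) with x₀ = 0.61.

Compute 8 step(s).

Equation: e^(-x) = x
Fixed-point form: x = e^(-x)
x₀ = 0.61

x_1 = g(0.610000) = 0.543351
x_2 = g(0.543351) = 0.580799
x_3 = g(0.580799) = 0.559451
x_4 = g(0.559451) = 0.571523
x_5 = g(0.571523) = 0.564665
x_6 = g(0.564665) = 0.568551
x_7 = g(0.568551) = 0.566346
x_8 = g(0.566346) = 0.567596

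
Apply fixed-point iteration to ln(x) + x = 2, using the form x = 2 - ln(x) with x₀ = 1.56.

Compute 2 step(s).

Equation: ln(x) + x = 2
Fixed-point form: x = 2 - ln(x)
x₀ = 1.56

x_1 = g(1.560000) = 1.555314
x_2 = g(1.555314) = 1.558322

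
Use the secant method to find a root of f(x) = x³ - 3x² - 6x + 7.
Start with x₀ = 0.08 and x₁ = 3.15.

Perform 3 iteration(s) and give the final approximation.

f(x) = x³ - 3x² - 6x + 7
x₀ = 0.08, x₁ = 3.15

Secant formula: x_{n+1} = x_n - f(x_n)(x_n - x_{n-1})/(f(x_n) - f(x_{n-1}))

Iteration 1:
  f(0.080000) = 6.501312
  f(3.150000) = -10.411625
  x_2 = 3.150000 - (-10.411625)×(3.150000 - 0.080000)/(-10.411625 - 6.501312)
       = 1.260104
Iteration 2:
  f(3.150000) = -10.411625
  f(1.260104) = -3.323341
  x_3 = 1.260104 - (-3.323341)×(1.260104 - 3.150000)/(-3.323341 - (-10.411625))
       = 0.374027
Iteration 3:
  f(1.260104) = -3.323341
  f(0.374027) = 4.388475
  x_4 = 0.374027 - 4.388475×(0.374027 - 1.260104)/(4.388475 - (-3.323341))
       = 0.878257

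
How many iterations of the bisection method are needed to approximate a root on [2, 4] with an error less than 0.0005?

We need (b-a)/2^n ≤ 0.0005
(4 - 2)/2^n ≤ 0.0005
2/2^n ≤ 0.0005
2^n ≥ 4000
n ≥ log₂(4000) = 11.97
n ≥ 12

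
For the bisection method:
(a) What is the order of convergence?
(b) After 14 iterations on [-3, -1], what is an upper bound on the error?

(a) Bisection has linear (order 1) convergence; the error is halved each step.

(b) Error bound = (b-a)/2^n = (-1 - (-3))/2^{14}
    = 2/2^{14}

(a) 1 (linear); (b) error ≤ 1.22e-04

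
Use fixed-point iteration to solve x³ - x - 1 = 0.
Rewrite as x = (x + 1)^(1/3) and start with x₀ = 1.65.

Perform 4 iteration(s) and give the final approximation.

Equation: x³ - x - 1 = 0
Fixed-point form: x = (x + 1)^(1/3)
x₀ = 1.65

x_1 = g(1.650000) = 1.383828
x_2 = g(1.383828) = 1.335852
x_3 = g(1.335852) = 1.326829
x_4 = g(1.326829) = 1.325119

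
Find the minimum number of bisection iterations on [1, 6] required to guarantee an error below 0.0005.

We need (b-a)/2^n ≤ 0.0005
(6 - 1)/2^n ≤ 0.0005
5/2^n ≤ 0.0005
2^n ≥ 10000
n ≥ log₂(10000) = 13.29
n ≥ 14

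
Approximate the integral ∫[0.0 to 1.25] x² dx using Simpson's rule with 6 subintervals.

f(x) = x²
a = 0.0, b = 1.25, n = 6
h = (b - a)/n = 0.208333

Simpson's rule: (h/3)[f(x₀) + 4f(x₁) + 2f(x₂) + ... + f(xₙ)]

x_0 = 0.0000, f(x_0) = 0.000000, coefficient = 1
x_1 = 0.2083, f(x_1) = 0.043403, coefficient = 4
x_2 = 0.4167, f(x_2) = 0.173611, coefficient = 2
x_3 = 0.6250, f(x_3) = 0.390625, coefficient = 4
x_4 = 0.8333, f(x_4) = 0.694444, coefficient = 2
x_5 = 1.0417, f(x_5) = 1.085069, coefficient = 4
x_6 = 1.2500, f(x_6) = 1.562500, coefficient = 1

I ≈ (0.208333/3) × 9.375000 = 0.651042
Exact value: 0.651042
Error: 0.000000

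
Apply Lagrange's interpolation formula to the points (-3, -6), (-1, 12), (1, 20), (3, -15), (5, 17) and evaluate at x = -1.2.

Lagrange interpolation formula:
P(x) = Σ yᵢ × Lᵢ(x)
where Lᵢ(x) = Π_{j≠i} (x - xⱼ)/(xᵢ - xⱼ)

L_0(-1.2) = (-1.2 - (-1))/(-3 - (-1)) × (-1.2 - 1)/(-3 - 1) × (-1.2 - 3)/(-3 - 3) × (-1.2 - 5)/(-3 - 5) = 0.029837
L_1(-1.2) = (-1.2 - (-3))/(-1 - (-3)) × (-1.2 - 1)/(-1 - 1) × (-1.2 - 3)/(-1 - 3) × (-1.2 - 5)/(-1 - 5) = 1.074150
L_2(-1.2) = (-1.2 - (-3))/(1 - (-3)) × (-1.2 - (-1))/(1 - (-1)) × (-1.2 - 3)/(1 - 3) × (-1.2 - 5)/(1 - 5) = -0.146475
L_3(-1.2) = (-1.2 - (-3))/(3 - (-3)) × (-1.2 - (-1))/(3 - (-1)) × (-1.2 - 1)/(3 - 1) × (-1.2 - 5)/(3 - 5) = 0.051150
L_4(-1.2) = (-1.2 - (-3))/(5 - (-3)) × (-1.2 - (-1))/(5 - (-1)) × (-1.2 - 1)/(5 - 1) × (-1.2 - 3)/(5 - 3) = -0.008662

P(-1.2) = (-6)×L_0(-1.2) + 12×L_1(-1.2) + 20×L_2(-1.2) + (-15)×L_3(-1.2) + 17×L_4(-1.2)
P(-1.2) = 8.866763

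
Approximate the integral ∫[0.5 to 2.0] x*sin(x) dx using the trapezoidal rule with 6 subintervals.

f(x) = x*sin(x)
a = 0.5, b = 2.0, n = 6
h = (b - a)/n = 0.250000

Trapezoidal rule: (h/2)[f(x₀) + 2f(x₁) + 2f(x₂) + ... + f(xₙ)]

x_0 = 0.5000, f(x_0) = 0.239713, coefficient = 1
x_1 = 0.7500, f(x_1) = 0.511229, coefficient = 2
x_2 = 1.0000, f(x_2) = 0.841471, coefficient = 2
x_3 = 1.2500, f(x_3) = 1.186231, coefficient = 2
x_4 = 1.5000, f(x_4) = 1.496242, coefficient = 2
x_5 = 1.7500, f(x_5) = 1.721975, coefficient = 2
x_6 = 2.0000, f(x_6) = 1.818595, coefficient = 1

I ≈ (0.250000/2) × 13.572605 = 1.696576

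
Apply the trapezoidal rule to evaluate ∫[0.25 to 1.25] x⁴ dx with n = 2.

f(x) = x⁴
a = 0.25, b = 1.25, n = 2
h = (b - a)/n = 0.500000

Trapezoidal rule: (h/2)[f(x₀) + 2f(x₁) + 2f(x₂) + ... + f(xₙ)]

x_0 = 0.2500, f(x_0) = 0.003906, coefficient = 1
x_1 = 0.7500, f(x_1) = 0.316406, coefficient = 2
x_2 = 1.2500, f(x_2) = 2.441406, coefficient = 1

I ≈ (0.500000/2) × 3.078125 = 0.769531
Exact value: 0.610156
Error: 0.159375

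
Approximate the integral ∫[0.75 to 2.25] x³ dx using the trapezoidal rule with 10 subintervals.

f(x) = x³
a = 0.75, b = 2.25, n = 10
h = (b - a)/n = 0.150000

Trapezoidal rule: (h/2)[f(x₀) + 2f(x₁) + 2f(x₂) + ... + f(xₙ)]

x_0 = 0.7500, f(x_0) = 0.421875, coefficient = 1
x_1 = 0.9000, f(x_1) = 0.729000, coefficient = 2
x_2 = 1.0500, f(x_2) = 1.157625, coefficient = 2
x_3 = 1.2000, f(x_3) = 1.728000, coefficient = 2
x_4 = 1.3500, f(x_4) = 2.460375, coefficient = 2
x_5 = 1.5000, f(x_5) = 3.375000, coefficient = 2
x_6 = 1.6500, f(x_6) = 4.492125, coefficient = 2
x_7 = 1.8000, f(x_7) = 5.832000, coefficient = 2
x_8 = 1.9500, f(x_8) = 7.414875, coefficient = 2
x_9 = 2.1000, f(x_9) = 9.261000, coefficient = 2
x_10 = 2.2500, f(x_10) = 11.390625, coefficient = 1

I ≈ (0.150000/2) × 84.712500 = 6.353437
Exact value: 6.328125
Error: 0.025312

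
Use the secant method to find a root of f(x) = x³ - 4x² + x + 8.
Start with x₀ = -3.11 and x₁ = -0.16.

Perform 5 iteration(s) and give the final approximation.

f(x) = x³ - 4x² + x + 8
x₀ = -3.11, x₁ = -0.16

Secant formula: x_{n+1} = x_n - f(x_n)(x_n - x_{n-1})/(f(x_n) - f(x_{n-1}))

Iteration 1:
  f(-3.110000) = -63.878631
  f(-0.160000) = 7.733504
  x_2 = -0.160000 - 7.733504×(-0.160000 - (-3.110000))/(7.733504 - (-63.878631))
       = -0.478575
Iteration 2:
  f(-0.160000) = 7.733504
  f(-0.478575) = 6.495679
  x_3 = -0.478575 - 6.495679×(-0.478575 - (-0.160000))/(6.495679 - 7.733504)
       = -2.150347
Iteration 3:
  f(-0.478575) = 6.495679
  f(-2.150347) = -22.589492
  x_4 = -2.150347 - (-22.589492)×(-2.150347 - (-0.478575))/(-22.589492 - 6.495679)
       = -0.851937
Iteration 4:
  f(-2.150347) = -22.589492
  f(-0.851937) = 3.626545
  x_5 = -0.851937 - 3.626545×(-0.851937 - (-2.150347))/(3.626545 - (-22.589492))
       = -1.031550
Iteration 5:
  f(-0.851937) = 3.626545
  f(-1.031550) = 1.614403
  x_6 = -1.031550 - 1.614403×(-1.031550 - (-0.851937))/(1.614403 - 3.626545)
       = -1.175659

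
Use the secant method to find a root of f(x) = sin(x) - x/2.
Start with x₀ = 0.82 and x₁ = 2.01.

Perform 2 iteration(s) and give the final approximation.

f(x) = sin(x) - x/2
x₀ = 0.82, x₁ = 2.01

Secant formula: x_{n+1} = x_n - f(x_n)(x_n - x_{n-1})/(f(x_n) - f(x_{n-1}))

Iteration 1:
  f(0.820000) = 0.321146
  f(2.010000) = -0.099909
  x_2 = 2.010000 - (-0.099909)×(2.010000 - 0.820000)/(-0.099909 - 0.321146)
       = 1.727633
Iteration 2:
  f(2.010000) = -0.099909
  f(1.727633) = 0.123910
  x_3 = 1.727633 - 0.123910×(1.727633 - 2.010000)/(0.123910 - (-0.099909))
       = 1.883956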